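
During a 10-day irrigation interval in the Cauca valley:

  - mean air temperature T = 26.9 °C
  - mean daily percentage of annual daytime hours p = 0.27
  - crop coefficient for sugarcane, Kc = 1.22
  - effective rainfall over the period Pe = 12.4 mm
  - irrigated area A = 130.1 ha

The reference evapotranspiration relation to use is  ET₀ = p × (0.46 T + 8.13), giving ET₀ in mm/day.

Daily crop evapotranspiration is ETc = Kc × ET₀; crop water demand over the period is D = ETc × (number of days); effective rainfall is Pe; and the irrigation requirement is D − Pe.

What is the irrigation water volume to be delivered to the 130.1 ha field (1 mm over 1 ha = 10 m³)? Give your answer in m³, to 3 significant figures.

ET₀ = 0.27 × (0.46 × 26.9 + 8.13) = 0.27 × 20.504 = 5.5361 mm/d
ETc = Kc × ET₀ = 1.22 × 5.5361 = 6.7540 mm/d
Crop demand D = ETc × 10 d = 6.7540 × 10 = 67.540 mm
D − Pe = 67.540 − 12.4 = 55.140 mm
Volume = 55.140 mm × 130.1 ha × 10 = 71737.1 m³

71700 m³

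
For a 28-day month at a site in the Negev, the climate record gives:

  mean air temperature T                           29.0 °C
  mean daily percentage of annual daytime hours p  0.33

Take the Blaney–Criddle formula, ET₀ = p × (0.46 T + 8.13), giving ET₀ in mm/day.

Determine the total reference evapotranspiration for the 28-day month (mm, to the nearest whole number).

ET₀ = 0.33 × (0.46 × 29.0 + 8.13) = 0.33 × 21.470 = 7.0851 mm/d
Monthly total = 7.0851 × 28 = 198.383 mm

198 mm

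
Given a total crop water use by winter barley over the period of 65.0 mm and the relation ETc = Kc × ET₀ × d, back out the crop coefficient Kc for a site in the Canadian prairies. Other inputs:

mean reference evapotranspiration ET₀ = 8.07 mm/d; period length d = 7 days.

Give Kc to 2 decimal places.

ETc = Kc × ET₀ × d  ⇒  Kc = ETc / (ET₀ × d)
Kc = 65.0 / (8.07 × 7) = 65.0 / 56.49 = 1.1506

1.15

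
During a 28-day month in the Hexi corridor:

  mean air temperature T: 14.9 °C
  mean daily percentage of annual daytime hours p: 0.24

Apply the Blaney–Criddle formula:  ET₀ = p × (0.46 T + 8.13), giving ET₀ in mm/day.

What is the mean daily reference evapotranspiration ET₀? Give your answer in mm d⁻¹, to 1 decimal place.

ET₀ = 0.24 × (0.46 × 14.9 + 8.13) = 0.24 × 14.984 = 3.5962 mm/d

3.6 mm d⁻¹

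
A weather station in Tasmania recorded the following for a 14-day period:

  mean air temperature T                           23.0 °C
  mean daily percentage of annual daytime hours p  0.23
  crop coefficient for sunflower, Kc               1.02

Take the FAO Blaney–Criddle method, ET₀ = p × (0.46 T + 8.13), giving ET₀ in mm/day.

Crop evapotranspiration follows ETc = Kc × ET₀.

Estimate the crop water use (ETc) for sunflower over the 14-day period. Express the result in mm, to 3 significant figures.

61.5 mm

ET₀ = 0.23 × (0.46 × 23.0 + 8.13) = 0.23 × 18.710 = 4.3033 mm/d
ETc = Kc × ET₀ = 1.02 × 4.3033 = 4.3894 mm/d
Over 14 days: 4.3894 × 14 = 61.452 mm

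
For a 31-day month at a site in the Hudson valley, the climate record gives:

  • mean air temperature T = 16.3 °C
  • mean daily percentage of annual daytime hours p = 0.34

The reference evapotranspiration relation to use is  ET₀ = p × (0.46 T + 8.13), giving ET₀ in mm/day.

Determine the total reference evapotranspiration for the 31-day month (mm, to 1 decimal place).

164.7 mm

ET₀ = 0.34 × (0.46 × 16.3 + 8.13) = 0.34 × 15.628 = 5.3135 mm/d
Monthly total = 5.3135 × 31 = 164.719 mm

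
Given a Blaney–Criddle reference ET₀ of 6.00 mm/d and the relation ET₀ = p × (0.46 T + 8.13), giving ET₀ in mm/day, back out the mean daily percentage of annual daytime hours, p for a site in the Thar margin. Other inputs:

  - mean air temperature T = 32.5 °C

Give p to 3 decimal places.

0.260

p = ET₀ / (0.46 T + 8.13) = 6.00 / (0.46 × 32.5 + 8.13) = 6.00 / 23.080 = 0.2600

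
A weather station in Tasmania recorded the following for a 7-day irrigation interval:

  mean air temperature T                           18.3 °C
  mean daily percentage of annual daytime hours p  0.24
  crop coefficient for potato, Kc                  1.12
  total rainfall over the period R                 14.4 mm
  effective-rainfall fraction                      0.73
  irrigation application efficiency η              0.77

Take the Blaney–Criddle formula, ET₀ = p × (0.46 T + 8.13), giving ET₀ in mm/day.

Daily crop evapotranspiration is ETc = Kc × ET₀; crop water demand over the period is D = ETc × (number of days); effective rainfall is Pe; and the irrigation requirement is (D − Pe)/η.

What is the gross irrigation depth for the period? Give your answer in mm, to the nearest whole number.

ET₀ = 0.24 × (0.46 × 18.3 + 8.13) = 0.24 × 16.548 = 3.9715 mm/d
ETc = Kc × ET₀ = 1.12 × 3.9715 = 4.4481 mm/d
Crop demand D = ETc × 7 d = 4.4481 × 7 = 31.137 mm
Pe = 0.73 × 14.4 = 10.512 mm
D − Pe = 31.137 − 10.512 = 20.625 mm
Gross irrigation = 20.625 / 0.77 = 26.786 mm

27 mm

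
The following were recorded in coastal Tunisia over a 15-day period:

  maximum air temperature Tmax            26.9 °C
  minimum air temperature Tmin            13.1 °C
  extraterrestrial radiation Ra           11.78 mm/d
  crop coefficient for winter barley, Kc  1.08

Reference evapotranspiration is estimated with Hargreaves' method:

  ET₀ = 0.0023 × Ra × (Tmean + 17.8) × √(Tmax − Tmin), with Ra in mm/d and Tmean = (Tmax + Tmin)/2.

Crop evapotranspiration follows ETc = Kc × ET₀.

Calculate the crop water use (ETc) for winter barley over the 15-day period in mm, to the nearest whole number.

Tmean = (26.9 + 13.1)/2 = 20.00 °C
ET₀ = 0.0023 × 11.78 × (20.00 + 17.8) × √13.8 = 0.0023 × 11.78 × 37.80 × 3.7148 = 3.8045 mm/d
ETc = Kc × ET₀ = 1.08 × 3.8045 = 4.1089 mm/d
Over 15 days: 4.1089 × 15 = 61.634 mm

62 mm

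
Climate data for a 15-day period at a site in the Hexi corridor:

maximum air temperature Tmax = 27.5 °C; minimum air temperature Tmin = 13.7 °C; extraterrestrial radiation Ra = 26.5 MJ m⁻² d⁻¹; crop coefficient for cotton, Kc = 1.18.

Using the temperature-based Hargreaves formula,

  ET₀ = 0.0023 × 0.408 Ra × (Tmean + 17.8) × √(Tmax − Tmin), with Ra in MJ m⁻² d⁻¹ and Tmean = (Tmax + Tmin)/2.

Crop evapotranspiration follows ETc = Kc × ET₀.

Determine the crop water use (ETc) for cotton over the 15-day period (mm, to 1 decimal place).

Tmean = (27.5 + 13.7)/2 = 20.60 °C
0.408 Ra = 0.408 × 26.5 = 10.8120 mm/d equivalent
ET₀ = 0.0023 × 10.8120 × (20.60 + 17.8) × √13.8 = 0.0023 × 10.8120 × 38.40 × 3.7148 = 3.5473 mm/d
ETc = Kc × ET₀ = 1.18 × 3.5473 = 4.1858 mm/d
Over 15 days: 4.1858 × 15 = 62.787 mm

62.8 mm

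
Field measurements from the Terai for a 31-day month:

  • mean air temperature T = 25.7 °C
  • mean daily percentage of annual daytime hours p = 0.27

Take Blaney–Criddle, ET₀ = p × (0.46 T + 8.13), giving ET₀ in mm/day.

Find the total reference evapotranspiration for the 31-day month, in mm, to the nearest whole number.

167 mm

ET₀ = 0.27 × (0.46 × 25.7 + 8.13) = 0.27 × 19.952 = 5.3870 mm/d
Monthly total = 5.3870 × 31 = 166.997 mm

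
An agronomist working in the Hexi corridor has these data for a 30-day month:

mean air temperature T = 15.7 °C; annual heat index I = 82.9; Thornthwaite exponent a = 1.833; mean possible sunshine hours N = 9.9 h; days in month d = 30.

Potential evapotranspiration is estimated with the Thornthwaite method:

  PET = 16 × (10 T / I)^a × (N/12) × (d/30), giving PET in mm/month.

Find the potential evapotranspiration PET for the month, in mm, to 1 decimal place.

10T/I = 10 × 15.7 / 82.9 = 1.8938
(10T/I)^a = 1.8938^1.833 = 3.2237
Uncorrected PET = 16 × 3.2237 = 51.579 mm
Correction = (N/12)(d/30) = (9.9/12)(30/30) = 0.8250
PET = 51.579 × 0.8250 = 42.553 mm/month

42.6 mm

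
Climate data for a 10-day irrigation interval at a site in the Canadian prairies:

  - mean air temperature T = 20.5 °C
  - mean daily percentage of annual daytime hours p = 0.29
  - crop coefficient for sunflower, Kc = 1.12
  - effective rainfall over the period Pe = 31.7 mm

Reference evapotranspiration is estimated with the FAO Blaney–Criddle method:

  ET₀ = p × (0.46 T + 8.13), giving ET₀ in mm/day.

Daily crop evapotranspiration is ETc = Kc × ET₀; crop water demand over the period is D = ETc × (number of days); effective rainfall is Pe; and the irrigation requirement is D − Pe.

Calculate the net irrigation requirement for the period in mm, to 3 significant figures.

25.3 mm

ET₀ = 0.29 × (0.46 × 20.5 + 8.13) = 0.29 × 17.560 = 5.0924 mm/d
ETc = Kc × ET₀ = 1.12 × 5.0924 = 5.7035 mm/d
Crop demand D = ETc × 10 d = 5.7035 × 10 = 57.035 mm
D − Pe = 57.035 − 31.7 = 25.335 mm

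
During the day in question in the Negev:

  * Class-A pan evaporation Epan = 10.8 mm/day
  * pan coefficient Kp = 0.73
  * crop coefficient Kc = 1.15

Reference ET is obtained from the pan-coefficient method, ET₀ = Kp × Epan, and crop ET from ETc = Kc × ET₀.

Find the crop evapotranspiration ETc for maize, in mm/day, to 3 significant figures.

9.07 mm/day

ET₀ = 0.73 × 10.8 = 7.8840 mm/d
ETc = Kc × ET₀ = 1.15 × 7.8840 = 9.0666 mm/d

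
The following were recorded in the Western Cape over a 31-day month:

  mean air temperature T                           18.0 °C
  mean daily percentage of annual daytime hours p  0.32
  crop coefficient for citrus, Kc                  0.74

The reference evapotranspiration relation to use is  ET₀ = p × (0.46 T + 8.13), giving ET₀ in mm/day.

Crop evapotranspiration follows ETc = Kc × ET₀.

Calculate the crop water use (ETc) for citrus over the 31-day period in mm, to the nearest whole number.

ET₀ = 0.32 × (0.46 × 18.0 + 8.13) = 0.32 × 16.410 = 5.2512 mm/d
ETc = Kc × ET₀ = 0.74 × 5.2512 = 3.8859 mm/d
Over 31 days: 3.8859 × 31 = 120.463 mm

120 mm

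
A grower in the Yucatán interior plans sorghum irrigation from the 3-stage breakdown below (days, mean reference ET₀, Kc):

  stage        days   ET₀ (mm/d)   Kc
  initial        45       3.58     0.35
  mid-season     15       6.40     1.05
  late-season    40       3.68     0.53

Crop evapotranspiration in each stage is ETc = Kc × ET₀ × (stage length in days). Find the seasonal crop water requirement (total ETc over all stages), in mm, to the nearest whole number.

initial: 0.35 × 3.58 × 45 = 56.39 mm
mid-season: 1.05 × 6.40 × 15 = 100.80 mm
late-season: 0.53 × 3.68 × 40 = 78.02 mm
Seasonal total = 235.21 mm

235 mm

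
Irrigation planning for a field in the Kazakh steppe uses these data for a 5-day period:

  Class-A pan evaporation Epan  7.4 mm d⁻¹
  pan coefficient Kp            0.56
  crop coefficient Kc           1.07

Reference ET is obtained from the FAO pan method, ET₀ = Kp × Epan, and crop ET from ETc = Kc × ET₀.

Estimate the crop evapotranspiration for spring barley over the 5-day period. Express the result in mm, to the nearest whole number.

ET₀ = 0.56 × 7.4 = 4.1440 mm/d
ETc = Kc × ET₀ = 1.07 × 4.1440 = 4.4341 mm/d
Over 5 days: 4.4341 × 5 = 22.171 mm

22 mm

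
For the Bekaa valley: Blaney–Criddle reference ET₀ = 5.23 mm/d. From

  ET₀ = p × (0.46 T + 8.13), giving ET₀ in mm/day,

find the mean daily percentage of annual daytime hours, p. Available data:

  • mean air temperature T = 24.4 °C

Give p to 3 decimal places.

0.270

p = ET₀ / (0.46 T + 8.13) = 5.23 / (0.46 × 24.4 + 8.13) = 5.23 / 19.354 = 0.2702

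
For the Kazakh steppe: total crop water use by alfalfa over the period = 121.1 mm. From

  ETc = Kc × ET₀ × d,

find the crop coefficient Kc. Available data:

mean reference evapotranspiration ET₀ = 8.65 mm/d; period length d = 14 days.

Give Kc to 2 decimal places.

ETc = Kc × ET₀ × d  ⇒  Kc = ETc / (ET₀ × d)
Kc = 121.1 / (8.65 × 14) = 121.1 / 121.10 = 1.0000

1.00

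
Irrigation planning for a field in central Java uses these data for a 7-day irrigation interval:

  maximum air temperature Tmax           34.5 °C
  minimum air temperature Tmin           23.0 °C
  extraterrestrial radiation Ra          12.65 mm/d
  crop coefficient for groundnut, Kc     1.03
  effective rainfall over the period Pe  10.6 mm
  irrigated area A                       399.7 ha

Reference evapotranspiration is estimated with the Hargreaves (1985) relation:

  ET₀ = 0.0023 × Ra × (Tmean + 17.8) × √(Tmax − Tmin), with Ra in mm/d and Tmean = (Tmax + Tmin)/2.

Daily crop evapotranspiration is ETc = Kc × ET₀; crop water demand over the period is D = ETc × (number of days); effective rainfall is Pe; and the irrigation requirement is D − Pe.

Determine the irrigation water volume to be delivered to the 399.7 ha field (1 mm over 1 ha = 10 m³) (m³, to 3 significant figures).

Tmean = (34.5 + 23.0)/2 = 28.75 °C
ET₀ = 0.0023 × 12.65 × (28.75 + 17.8) × √11.5 = 0.0023 × 12.65 × 46.55 × 3.3912 = 4.5929 mm/d
ETc = Kc × ET₀ = 1.03 × 4.5929 = 4.7307 mm/d
Crop demand D = ETc × 7 d = 4.7307 × 7 = 33.115 mm
D − Pe = 33.115 − 10.6 = 22.515 mm
Volume = 22.515 mm × 399.7 ha × 10 = 89992.5 m³

90000 m³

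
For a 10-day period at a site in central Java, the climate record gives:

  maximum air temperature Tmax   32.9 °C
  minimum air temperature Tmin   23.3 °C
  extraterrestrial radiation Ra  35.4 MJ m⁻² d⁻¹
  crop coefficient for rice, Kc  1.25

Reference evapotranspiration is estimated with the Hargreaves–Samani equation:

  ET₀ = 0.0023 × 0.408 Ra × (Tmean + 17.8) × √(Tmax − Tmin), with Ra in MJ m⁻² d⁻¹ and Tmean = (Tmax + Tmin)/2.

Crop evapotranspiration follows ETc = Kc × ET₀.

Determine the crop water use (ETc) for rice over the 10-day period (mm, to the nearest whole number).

59 mm

Tmean = (32.9 + 23.3)/2 = 28.10 °C
0.408 Ra = 0.408 × 35.4 = 14.4432 mm/d equivalent
ET₀ = 0.0023 × 14.4432 × (28.10 + 17.8) × √9.6 = 0.0023 × 14.4432 × 45.90 × 3.0984 = 4.7243 mm/d
ETc = Kc × ET₀ = 1.25 × 4.7243 = 5.9054 mm/d
Over 10 days: 5.9054 × 10 = 59.054 mm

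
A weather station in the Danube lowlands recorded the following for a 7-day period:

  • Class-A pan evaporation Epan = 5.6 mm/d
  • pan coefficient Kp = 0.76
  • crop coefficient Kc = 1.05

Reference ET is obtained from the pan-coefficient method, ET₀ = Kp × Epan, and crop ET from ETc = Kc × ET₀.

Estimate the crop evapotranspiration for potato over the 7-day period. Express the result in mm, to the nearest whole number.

ET₀ = 0.76 × 5.6 = 4.2560 mm/d
ETc = Kc × ET₀ = 1.05 × 4.2560 = 4.4688 mm/d
Over 7 days: 4.4688 × 7 = 31.282 mm

31 mm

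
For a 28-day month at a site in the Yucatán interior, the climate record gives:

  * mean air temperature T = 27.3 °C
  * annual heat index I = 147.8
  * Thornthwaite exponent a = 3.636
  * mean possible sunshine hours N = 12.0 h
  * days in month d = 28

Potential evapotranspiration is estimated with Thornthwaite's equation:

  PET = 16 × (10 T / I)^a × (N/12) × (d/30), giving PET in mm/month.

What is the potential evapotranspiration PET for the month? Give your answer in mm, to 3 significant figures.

139 mm

10T/I = 10 × 27.3 / 147.8 = 1.8471
(10T/I)^a = 1.8471^3.636 = 9.3102
Uncorrected PET = 16 × 9.3102 = 148.963 mm
Correction = (N/12)(d/30) = (12.0/12)(28/30) = 0.9333
PET = 148.963 × 0.9333 = 139.027 mm/month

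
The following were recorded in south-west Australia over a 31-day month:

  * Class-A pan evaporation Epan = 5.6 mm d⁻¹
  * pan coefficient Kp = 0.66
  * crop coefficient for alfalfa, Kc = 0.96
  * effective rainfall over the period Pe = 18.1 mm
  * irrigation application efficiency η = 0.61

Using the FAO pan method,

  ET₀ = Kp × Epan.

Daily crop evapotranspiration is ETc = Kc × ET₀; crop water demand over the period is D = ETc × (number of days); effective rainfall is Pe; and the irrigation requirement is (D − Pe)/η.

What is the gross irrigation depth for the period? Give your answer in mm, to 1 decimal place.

150.6 mm

ET₀ = 0.66 × 5.6 = 3.6960 mm/d
ETc = Kc × ET₀ = 0.96 × 3.6960 = 3.5482 mm/d
Crop demand D = ETc × 31 d = 3.5482 × 31 = 109.994 mm
D − Pe = 109.994 − 18.1 = 91.894 mm
Gross irrigation = 91.894 / 0.61 = 150.646 mm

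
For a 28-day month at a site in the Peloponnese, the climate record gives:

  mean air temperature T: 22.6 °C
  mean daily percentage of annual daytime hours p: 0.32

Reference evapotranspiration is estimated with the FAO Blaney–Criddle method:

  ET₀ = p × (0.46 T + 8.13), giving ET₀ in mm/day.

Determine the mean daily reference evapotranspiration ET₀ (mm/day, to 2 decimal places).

ET₀ = 0.32 × (0.46 × 22.6 + 8.13) = 0.32 × 18.526 = 5.9283 mm/d

5.93 mm/day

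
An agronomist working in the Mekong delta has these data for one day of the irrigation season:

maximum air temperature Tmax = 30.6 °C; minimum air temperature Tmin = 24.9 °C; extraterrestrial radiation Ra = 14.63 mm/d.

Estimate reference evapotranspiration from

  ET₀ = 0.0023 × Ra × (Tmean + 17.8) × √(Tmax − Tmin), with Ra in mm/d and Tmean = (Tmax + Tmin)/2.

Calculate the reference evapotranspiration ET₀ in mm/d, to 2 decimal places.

3.66 mm/d

Tmean = (30.6 + 24.9)/2 = 27.75 °C
ET₀ = 0.0023 × 14.63 × (27.75 + 17.8) × √5.7 = 0.0023 × 14.63 × 45.55 × 2.3875 = 3.6593 mm/d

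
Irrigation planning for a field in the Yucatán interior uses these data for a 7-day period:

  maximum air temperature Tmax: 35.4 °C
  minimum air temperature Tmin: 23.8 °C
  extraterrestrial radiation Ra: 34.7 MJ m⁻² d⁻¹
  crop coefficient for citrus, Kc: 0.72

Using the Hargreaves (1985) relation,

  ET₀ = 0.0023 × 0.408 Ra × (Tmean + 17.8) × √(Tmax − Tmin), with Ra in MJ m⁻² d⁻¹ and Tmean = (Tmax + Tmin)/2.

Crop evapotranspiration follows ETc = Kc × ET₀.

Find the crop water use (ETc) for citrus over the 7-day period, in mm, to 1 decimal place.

Tmean = (35.4 + 23.8)/2 = 29.60 °C
0.408 Ra = 0.408 × 34.7 = 14.1576 mm/d equivalent
ET₀ = 0.0023 × 14.1576 × (29.60 + 17.8) × √11.6 = 0.0023 × 14.1576 × 47.40 × 3.4059 = 5.2569 mm/d
ETc = Kc × ET₀ = 0.72 × 5.2569 = 3.7850 mm/d
Over 7 days: 3.7850 × 7 = 26.495 mm

26.5 mm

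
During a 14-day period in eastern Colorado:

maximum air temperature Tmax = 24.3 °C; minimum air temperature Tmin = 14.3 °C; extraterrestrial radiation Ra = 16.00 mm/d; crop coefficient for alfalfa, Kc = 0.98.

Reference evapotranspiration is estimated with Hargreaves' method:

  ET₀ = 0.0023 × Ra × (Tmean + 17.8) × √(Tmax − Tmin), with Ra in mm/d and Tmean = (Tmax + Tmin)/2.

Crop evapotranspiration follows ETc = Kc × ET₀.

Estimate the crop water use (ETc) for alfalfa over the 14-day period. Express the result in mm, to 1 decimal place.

Tmean = (24.3 + 14.3)/2 = 19.30 °C
ET₀ = 0.0023 × 16.00 × (19.30 + 17.8) × √10.0 = 0.0023 × 16.00 × 37.10 × 3.1623 = 4.3174 mm/d
ETc = Kc × ET₀ = 0.98 × 4.3174 = 4.2311 mm/d
Over 14 days: 4.2311 × 14 = 59.235 mm

59.2 mm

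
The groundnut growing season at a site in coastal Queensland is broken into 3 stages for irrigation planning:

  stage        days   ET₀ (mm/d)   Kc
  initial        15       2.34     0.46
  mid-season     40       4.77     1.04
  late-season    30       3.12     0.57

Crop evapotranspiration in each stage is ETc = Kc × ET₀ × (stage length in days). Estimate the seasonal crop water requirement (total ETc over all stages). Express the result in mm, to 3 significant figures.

268 mm

initial: 0.46 × 2.34 × 15 = 16.15 mm
mid-season: 1.04 × 4.77 × 40 = 198.43 mm
late-season: 0.57 × 3.12 × 30 = 53.35 mm
Seasonal total = 267.93 mm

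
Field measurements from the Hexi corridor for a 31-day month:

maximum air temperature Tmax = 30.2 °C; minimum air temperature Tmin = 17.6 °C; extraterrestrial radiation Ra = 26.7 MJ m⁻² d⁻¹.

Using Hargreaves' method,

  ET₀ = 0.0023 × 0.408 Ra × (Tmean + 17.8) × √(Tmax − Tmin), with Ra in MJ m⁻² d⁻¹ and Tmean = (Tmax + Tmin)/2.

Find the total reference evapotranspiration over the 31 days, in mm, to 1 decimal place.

115.0 mm

Tmean = (30.2 + 17.6)/2 = 23.90 °C
0.408 Ra = 0.408 × 26.7 = 10.8936 mm/d equivalent
ET₀ = 0.0023 × 10.8936 × (23.90 + 17.8) × √12.6 = 0.0023 × 10.8936 × 41.70 × 3.5496 = 3.7086 mm/d
Over 31 days: 3.7086 × 31 = 114.967 mm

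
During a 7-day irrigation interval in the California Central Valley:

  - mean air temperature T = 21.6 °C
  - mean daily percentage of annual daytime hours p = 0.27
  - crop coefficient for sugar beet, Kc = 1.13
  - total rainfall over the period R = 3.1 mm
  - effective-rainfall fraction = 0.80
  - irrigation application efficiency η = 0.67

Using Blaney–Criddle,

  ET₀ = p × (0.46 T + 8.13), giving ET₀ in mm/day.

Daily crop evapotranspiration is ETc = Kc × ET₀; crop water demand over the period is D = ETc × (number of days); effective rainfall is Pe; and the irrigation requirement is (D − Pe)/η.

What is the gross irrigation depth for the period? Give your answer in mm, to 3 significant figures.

ET₀ = 0.27 × (0.46 × 21.6 + 8.13) = 0.27 × 18.066 = 4.8778 mm/d
ETc = Kc × ET₀ = 1.13 × 4.8778 = 5.5119 mm/d
Crop demand D = ETc × 7 d = 5.5119 × 7 = 38.583 mm
Pe = 0.80 × 3.1 = 2.480 mm
D − Pe = 38.583 − 2.480 = 36.103 mm
Gross irrigation = 36.103 / 0.67 = 53.885 mm

53.9 mm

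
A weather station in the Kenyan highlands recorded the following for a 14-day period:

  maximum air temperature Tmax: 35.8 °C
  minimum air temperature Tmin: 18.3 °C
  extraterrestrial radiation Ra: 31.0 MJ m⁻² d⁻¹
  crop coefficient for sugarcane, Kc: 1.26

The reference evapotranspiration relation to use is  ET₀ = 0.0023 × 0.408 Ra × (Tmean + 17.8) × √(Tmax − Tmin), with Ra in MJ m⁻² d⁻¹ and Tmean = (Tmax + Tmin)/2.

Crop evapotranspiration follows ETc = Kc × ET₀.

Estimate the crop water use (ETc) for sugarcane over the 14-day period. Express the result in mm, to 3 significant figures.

96.3 mm

Tmean = (35.8 + 18.3)/2 = 27.05 °C
0.408 Ra = 0.408 × 31.0 = 12.6480 mm/d equivalent
ET₀ = 0.0023 × 12.6480 × (27.05 + 17.8) × √17.5 = 0.0023 × 12.6480 × 44.85 × 4.1833 = 5.4580 mm/d
ETc = Kc × ET₀ = 1.26 × 5.4580 = 6.8771 mm/d
Over 14 days: 6.8771 × 14 = 96.279 mm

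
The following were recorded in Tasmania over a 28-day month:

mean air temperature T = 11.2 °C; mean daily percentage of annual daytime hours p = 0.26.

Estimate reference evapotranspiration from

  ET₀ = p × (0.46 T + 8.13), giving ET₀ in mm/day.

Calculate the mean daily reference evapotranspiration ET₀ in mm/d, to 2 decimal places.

ET₀ = 0.26 × (0.46 × 11.2 + 8.13) = 0.26 × 13.282 = 3.4533 mm/d

3.45 mm/d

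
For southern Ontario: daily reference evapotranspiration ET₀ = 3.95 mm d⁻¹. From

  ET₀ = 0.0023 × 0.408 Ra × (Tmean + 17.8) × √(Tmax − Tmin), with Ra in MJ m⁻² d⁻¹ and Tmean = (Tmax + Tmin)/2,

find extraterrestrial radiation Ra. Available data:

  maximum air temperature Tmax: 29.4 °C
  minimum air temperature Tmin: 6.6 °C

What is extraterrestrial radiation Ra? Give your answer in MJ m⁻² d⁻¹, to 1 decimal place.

Tmean = (29.4+6.6)/2 = 18.00 °C; ΔT = 22.8
Ra = ET₀ / [0.0023 × 0.408 × (Tmean+17.8) × √ΔT]
   = 3.95 / (0.0023 × 0.408 × 35.80 × 4.7749) = 24.624 MJ m⁻² d⁻¹

24.6 MJ m⁻² d⁻¹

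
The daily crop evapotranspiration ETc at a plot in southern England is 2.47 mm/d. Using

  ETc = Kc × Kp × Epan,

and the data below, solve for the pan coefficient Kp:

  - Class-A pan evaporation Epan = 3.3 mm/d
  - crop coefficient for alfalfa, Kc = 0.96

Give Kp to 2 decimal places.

0.78

ETc = Kc × Kp × Epan  ⇒  Kp = ETc / (Kc × Epan)
Kp = 2.47 / (0.96 × 3.3) = 2.47 / 3.168 = 0.7797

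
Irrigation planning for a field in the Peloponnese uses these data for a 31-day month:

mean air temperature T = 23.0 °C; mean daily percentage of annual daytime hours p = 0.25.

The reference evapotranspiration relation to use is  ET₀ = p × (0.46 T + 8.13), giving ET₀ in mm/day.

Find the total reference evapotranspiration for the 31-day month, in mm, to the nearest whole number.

ET₀ = 0.25 × (0.46 × 23.0 + 8.13) = 0.25 × 18.710 = 4.6775 mm/d
Monthly total = 4.6775 × 31 = 145.003 mm

145 mm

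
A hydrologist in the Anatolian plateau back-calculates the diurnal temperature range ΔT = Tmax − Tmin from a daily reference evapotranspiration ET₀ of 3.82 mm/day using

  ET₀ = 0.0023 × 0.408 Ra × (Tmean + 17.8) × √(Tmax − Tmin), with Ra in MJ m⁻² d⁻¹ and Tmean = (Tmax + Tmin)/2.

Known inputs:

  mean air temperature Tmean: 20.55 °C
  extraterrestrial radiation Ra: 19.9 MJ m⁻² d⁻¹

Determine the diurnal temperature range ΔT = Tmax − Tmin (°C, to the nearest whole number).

28 °C

√ΔT = ET₀ / [0.0023 × 0.408 × Ra × (Tmean+17.8)] = 3.82 / (0.0023 × 8.1192 × 38.35) = 5.3340
ΔT = 5.3340² = 28.452 °C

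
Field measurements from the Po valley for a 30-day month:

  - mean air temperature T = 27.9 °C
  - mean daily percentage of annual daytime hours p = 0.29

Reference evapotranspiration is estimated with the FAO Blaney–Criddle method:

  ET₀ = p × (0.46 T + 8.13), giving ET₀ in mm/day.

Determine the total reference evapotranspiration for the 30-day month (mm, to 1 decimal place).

ET₀ = 0.29 × (0.46 × 27.9 + 8.13) = 0.29 × 20.964 = 6.0796 mm/d
Monthly total = 6.0796 × 30 = 182.388 mm

182.4 mm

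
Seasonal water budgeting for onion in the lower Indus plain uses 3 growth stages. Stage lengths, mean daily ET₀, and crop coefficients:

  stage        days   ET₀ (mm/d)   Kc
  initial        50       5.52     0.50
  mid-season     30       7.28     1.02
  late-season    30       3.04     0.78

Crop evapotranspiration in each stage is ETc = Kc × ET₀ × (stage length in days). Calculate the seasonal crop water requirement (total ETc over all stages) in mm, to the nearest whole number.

initial: 0.50 × 5.52 × 50 = 138.00 mm
mid-season: 1.02 × 7.28 × 30 = 222.77 mm
late-season: 0.78 × 3.04 × 30 = 71.14 mm
Seasonal total = 431.91 mm

432 mm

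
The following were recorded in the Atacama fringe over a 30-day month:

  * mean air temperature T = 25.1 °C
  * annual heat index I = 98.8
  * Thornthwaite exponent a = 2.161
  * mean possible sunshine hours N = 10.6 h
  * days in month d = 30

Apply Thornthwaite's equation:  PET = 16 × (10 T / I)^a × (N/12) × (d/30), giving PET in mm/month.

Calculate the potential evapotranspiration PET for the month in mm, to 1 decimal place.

106.0 mm

10T/I = 10 × 25.1 / 98.8 = 2.5405
(10T/I)^a = 2.5405^2.161 = 7.4995
Uncorrected PET = 16 × 7.4995 = 119.992 mm
Correction = (N/12)(d/30) = (10.6/12)(30/30) = 0.8833
PET = 119.992 × 0.8833 = 105.989 mm/month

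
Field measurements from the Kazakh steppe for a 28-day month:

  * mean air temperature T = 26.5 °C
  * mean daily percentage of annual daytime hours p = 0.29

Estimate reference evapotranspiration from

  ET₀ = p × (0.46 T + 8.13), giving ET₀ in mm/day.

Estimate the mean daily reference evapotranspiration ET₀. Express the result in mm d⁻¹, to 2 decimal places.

5.89 mm d⁻¹

ET₀ = 0.29 × (0.46 × 26.5 + 8.13) = 0.29 × 20.320 = 5.8928 mm/d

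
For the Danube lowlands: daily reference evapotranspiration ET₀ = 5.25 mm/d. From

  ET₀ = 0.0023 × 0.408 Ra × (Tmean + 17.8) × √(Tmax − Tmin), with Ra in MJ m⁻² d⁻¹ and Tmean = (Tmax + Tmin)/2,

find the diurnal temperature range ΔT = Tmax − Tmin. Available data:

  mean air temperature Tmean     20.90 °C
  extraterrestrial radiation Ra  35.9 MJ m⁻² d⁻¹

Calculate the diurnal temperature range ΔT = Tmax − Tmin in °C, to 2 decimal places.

√ΔT = ET₀ / [0.0023 × 0.408 × Ra × (Tmean+17.8)] = 5.25 / (0.0023 × 14.6472 × 38.70) = 4.0269
ΔT = 4.0269² = 16.216 °C

16.22 °C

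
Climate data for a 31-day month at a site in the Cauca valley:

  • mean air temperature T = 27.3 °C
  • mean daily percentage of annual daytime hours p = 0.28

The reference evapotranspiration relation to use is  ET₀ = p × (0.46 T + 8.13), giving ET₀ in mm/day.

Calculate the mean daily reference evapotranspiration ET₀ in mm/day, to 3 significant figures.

5.79 mm/day

ET₀ = 0.28 × (0.46 × 27.3 + 8.13) = 0.28 × 20.688 = 5.7926 mm/d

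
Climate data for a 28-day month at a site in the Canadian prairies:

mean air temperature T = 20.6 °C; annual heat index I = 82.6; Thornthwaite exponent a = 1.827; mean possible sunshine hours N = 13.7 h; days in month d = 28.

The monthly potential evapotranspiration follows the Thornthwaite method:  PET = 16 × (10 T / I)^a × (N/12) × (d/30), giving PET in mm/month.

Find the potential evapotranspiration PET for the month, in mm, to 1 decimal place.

10T/I = 10 × 20.6 / 82.6 = 2.4939
(10T/I)^a = 2.4939^1.827 = 5.3100
Uncorrected PET = 16 × 5.3100 = 84.960 mm
Correction = (N/12)(d/30) = (13.7/12)(28/30) = 1.0656
PET = 84.960 × 1.0656 = 90.533 mm/month

90.5 mm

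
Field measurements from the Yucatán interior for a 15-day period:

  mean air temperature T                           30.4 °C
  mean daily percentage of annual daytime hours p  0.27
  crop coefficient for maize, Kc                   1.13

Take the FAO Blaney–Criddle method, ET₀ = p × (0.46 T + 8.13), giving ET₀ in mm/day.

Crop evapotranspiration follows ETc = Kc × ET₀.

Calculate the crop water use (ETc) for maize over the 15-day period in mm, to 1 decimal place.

101.2 mm

ET₀ = 0.27 × (0.46 × 30.4 + 8.13) = 0.27 × 22.114 = 5.9708 mm/d
ETc = Kc × ET₀ = 1.13 × 5.9708 = 6.7470 mm/d
Over 15 days: 6.7470 × 15 = 101.205 mm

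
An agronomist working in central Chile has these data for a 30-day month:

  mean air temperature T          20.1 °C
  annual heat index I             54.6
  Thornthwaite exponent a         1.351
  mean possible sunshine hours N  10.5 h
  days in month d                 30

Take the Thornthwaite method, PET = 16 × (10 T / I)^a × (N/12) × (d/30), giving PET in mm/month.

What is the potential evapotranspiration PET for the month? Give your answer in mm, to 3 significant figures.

81.4 mm

10T/I = 10 × 20.1 / 54.6 = 3.6813
(10T/I)^a = 3.6813^1.351 = 5.8166
Uncorrected PET = 16 × 5.8166 = 93.066 mm
Correction = (N/12)(d/30) = (10.5/12)(30/30) = 0.8750
PET = 93.066 × 0.8750 = 81.433 mm/month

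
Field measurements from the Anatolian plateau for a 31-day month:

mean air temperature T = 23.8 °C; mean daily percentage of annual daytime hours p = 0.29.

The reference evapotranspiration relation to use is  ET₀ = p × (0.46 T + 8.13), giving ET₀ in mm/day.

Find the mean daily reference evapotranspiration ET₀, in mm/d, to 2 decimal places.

5.53 mm/d

ET₀ = 0.29 × (0.46 × 23.8 + 8.13) = 0.29 × 19.078 = 5.5326 mm/d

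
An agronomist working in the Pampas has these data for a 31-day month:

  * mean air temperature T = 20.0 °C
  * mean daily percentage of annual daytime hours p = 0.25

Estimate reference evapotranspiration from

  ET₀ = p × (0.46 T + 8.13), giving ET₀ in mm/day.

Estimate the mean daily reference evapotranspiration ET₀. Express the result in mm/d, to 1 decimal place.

4.3 mm/d

ET₀ = 0.25 × (0.46 × 20.0 + 8.13) = 0.25 × 17.330 = 4.3325 mm/d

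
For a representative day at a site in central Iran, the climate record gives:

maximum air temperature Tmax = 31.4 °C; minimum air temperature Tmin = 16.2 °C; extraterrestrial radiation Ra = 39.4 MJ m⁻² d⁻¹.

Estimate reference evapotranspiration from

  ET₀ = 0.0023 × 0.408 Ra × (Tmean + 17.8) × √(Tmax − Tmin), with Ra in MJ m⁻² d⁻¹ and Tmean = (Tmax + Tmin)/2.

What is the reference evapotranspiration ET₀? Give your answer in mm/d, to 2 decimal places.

Tmean = (31.4 + 16.2)/2 = 23.80 °C
0.408 Ra = 0.408 × 39.4 = 16.0752 mm/d equivalent
ET₀ = 0.0023 × 16.0752 × (23.80 + 17.8) × √15.2 = 0.0023 × 16.0752 × 41.60 × 3.8987 = 5.9965 mm/d

6.00 mm/d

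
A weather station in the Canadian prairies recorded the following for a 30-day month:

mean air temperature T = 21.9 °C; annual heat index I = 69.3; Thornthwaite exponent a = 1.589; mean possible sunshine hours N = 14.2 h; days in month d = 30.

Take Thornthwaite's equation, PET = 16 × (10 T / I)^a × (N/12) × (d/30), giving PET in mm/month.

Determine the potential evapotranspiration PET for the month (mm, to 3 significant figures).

118 mm

10T/I = 10 × 21.9 / 69.3 = 3.1602
(10T/I)^a = 3.1602^1.589 = 6.2237
Uncorrected PET = 16 × 6.2237 = 99.579 mm
Correction = (N/12)(d/30) = (14.2/12)(30/30) = 1.1833
PET = 99.579 × 1.1833 = 117.832 mm/month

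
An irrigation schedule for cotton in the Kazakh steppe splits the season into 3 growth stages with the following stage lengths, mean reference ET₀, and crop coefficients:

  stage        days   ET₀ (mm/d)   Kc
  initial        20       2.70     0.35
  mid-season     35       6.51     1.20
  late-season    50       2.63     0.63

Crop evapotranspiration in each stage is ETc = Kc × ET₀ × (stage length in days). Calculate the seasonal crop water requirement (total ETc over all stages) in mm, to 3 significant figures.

initial: 0.35 × 2.70 × 20 = 18.90 mm
mid-season: 1.20 × 6.51 × 35 = 273.42 mm
late-season: 0.63 × 2.63 × 50 = 82.85 mm
Seasonal total = 375.17 mm

375 mm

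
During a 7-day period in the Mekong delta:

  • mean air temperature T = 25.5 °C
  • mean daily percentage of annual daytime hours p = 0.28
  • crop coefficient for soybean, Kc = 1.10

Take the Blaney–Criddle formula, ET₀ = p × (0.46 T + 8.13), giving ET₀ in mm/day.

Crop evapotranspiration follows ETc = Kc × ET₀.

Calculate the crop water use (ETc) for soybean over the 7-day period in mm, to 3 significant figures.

42.8 mm

ET₀ = 0.28 × (0.46 × 25.5 + 8.13) = 0.28 × 19.860 = 5.5608 mm/d
ETc = Kc × ET₀ = 1.10 × 5.5608 = 6.1169 mm/d
Over 7 days: 6.1169 × 7 = 42.818 mm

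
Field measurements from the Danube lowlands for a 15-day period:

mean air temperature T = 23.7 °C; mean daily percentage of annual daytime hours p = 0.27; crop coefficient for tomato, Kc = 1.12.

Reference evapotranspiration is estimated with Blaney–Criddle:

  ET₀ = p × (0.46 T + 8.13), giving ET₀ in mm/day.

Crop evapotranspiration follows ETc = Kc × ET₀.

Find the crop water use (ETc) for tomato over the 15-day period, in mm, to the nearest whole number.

ET₀ = 0.27 × (0.46 × 23.7 + 8.13) = 0.27 × 19.032 = 5.1386 mm/d
ETc = Kc × ET₀ = 1.12 × 5.1386 = 5.7552 mm/d
Over 15 days: 5.7552 × 15 = 86.328 mm

86 mm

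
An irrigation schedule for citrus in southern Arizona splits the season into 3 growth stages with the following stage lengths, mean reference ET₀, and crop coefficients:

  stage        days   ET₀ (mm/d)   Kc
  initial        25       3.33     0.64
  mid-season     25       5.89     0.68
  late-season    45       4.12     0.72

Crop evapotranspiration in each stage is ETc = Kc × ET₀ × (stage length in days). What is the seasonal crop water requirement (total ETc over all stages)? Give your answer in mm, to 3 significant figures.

initial: 0.64 × 3.33 × 25 = 53.28 mm
mid-season: 0.68 × 5.89 × 25 = 100.13 mm
late-season: 0.72 × 4.12 × 45 = 133.49 mm
Seasonal total = 286.90 mm

287 mm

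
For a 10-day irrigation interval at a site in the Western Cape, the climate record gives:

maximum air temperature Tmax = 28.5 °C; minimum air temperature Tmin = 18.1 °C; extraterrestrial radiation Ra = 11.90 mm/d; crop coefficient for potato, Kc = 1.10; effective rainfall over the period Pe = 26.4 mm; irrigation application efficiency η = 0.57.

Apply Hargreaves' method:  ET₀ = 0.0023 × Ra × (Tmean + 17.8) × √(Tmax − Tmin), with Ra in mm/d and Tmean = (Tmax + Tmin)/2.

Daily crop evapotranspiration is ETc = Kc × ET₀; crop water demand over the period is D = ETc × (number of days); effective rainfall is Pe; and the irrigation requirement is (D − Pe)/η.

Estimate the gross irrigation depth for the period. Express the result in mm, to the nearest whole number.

Tmean = (28.5 + 18.1)/2 = 23.30 °C
ET₀ = 0.0023 × 11.90 × (23.30 + 17.8) × √10.4 = 0.0023 × 11.90 × 41.10 × 3.2249 = 3.6277 mm/d
ETc = Kc × ET₀ = 1.10 × 3.6277 = 3.9905 mm/d
Crop demand D = ETc × 10 d = 3.9905 × 10 = 39.905 mm
D − Pe = 39.905 − 26.4 = 13.505 mm
Gross irrigation = 13.505 / 0.57 = 23.693 mm

24 mm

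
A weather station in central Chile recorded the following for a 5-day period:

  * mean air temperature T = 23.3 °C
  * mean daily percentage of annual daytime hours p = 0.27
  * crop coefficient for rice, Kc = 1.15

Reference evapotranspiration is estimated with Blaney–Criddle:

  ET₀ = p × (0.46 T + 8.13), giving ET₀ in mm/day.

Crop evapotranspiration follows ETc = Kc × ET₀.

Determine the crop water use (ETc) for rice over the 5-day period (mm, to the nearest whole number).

ET₀ = 0.27 × (0.46 × 23.3 + 8.13) = 0.27 × 18.848 = 5.0890 mm/d
ETc = Kc × ET₀ = 1.15 × 5.0890 = 5.8524 mm/d
Over 5 days: 5.8524 × 5 = 29.262 mm

29 mm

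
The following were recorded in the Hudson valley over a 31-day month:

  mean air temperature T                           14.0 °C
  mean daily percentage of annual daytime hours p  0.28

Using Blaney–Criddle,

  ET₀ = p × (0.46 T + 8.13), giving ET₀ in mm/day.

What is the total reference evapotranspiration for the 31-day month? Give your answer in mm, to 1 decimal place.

ET₀ = 0.28 × (0.46 × 14.0 + 8.13) = 0.28 × 14.570 = 4.0796 mm/d
Monthly total = 4.0796 × 31 = 126.468 mm

126.5 mm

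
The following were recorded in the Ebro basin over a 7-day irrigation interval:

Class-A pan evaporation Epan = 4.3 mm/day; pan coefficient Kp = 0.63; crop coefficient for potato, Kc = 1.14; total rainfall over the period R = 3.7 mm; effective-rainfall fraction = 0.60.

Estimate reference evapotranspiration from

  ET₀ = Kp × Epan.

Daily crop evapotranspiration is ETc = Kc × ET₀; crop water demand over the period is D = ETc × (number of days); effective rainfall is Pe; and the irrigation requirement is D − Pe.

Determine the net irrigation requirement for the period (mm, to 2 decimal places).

19.40 mm

ET₀ = 0.63 × 4.3 = 2.7090 mm/d
ETc = Kc × ET₀ = 1.14 × 2.7090 = 3.0883 mm/d
Crop demand D = ETc × 7 d = 3.0883 × 7 = 21.618 mm
Pe = 0.60 × 3.7 = 2.220 mm
D − Pe = 21.618 − 2.220 = 19.398 mm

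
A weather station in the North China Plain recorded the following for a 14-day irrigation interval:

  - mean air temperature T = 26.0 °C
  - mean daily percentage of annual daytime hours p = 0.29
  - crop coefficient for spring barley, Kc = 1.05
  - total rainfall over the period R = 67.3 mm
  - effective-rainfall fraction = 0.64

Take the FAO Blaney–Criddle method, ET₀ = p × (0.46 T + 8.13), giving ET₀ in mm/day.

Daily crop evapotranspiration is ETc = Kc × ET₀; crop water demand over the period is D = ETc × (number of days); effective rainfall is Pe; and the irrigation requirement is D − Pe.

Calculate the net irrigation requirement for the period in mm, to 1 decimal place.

42.6 mm

ET₀ = 0.29 × (0.46 × 26.0 + 8.13) = 0.29 × 20.090 = 5.8261 mm/d
ETc = Kc × ET₀ = 1.05 × 5.8261 = 6.1174 mm/d
Crop demand D = ETc × 14 d = 6.1174 × 14 = 85.644 mm
Pe = 0.64 × 67.3 = 43.072 mm
D − Pe = 85.644 − 43.072 = 42.572 mm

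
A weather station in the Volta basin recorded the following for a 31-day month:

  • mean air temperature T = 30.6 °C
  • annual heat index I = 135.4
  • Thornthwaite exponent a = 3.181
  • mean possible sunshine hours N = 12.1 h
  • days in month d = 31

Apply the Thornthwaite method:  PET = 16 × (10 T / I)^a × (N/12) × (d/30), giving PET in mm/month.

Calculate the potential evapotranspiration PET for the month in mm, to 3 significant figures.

10T/I = 10 × 30.6 / 135.4 = 2.2600
(10T/I)^a = 2.2600^3.181 = 13.3789
Uncorrected PET = 16 × 13.3789 = 214.062 mm
Correction = (N/12)(d/30) = (12.1/12)(31/30) = 1.0419
PET = 214.062 × 1.0419 = 223.031 mm/month

223 mm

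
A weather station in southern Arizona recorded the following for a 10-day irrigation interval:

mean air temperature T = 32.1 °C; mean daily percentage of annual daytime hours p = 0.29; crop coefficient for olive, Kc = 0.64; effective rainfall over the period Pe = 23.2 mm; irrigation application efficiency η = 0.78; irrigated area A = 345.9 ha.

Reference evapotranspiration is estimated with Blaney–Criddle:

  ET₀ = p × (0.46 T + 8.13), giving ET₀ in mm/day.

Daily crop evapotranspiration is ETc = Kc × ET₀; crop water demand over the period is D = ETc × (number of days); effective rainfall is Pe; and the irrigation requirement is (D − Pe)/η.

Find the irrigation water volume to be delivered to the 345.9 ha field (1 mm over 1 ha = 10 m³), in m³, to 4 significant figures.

ET₀ = 0.29 × (0.46 × 32.1 + 8.13) = 0.29 × 22.896 = 6.6398 mm/d
ETc = Kc × ET₀ = 0.64 × 6.6398 = 4.2495 mm/d
Crop demand D = ETc × 10 d = 4.2495 × 10 = 42.495 mm
D − Pe = 42.495 − 23.2 = 19.295 mm
Gross irrigation = 19.295 / 0.78 = 24.737 mm
Volume = 24.737 mm × 345.9 ha × 10 = 85565.3 m³

85570 m³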